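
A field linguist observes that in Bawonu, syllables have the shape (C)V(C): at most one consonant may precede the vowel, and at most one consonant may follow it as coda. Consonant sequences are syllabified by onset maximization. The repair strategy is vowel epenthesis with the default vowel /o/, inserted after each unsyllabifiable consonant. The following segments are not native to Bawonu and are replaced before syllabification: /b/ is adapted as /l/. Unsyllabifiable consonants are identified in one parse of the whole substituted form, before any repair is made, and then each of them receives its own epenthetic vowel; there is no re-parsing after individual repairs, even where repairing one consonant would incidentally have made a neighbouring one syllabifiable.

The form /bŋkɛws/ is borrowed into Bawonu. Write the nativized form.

loŋokɛwso

Substitution: /b/ → /l/, giving /lŋkɛws/.
The consonants /l/, /ŋ/, /s/ cannot be parsed into a legal (C)V(C) syllable (at most one coda consonant is licensed; onsets are limited to one consonant).
Each unlicensed consonant becomes the onset of a new syllable: /l/ → /lo/, /ŋ/ → /ŋo/, /s/ → /so/.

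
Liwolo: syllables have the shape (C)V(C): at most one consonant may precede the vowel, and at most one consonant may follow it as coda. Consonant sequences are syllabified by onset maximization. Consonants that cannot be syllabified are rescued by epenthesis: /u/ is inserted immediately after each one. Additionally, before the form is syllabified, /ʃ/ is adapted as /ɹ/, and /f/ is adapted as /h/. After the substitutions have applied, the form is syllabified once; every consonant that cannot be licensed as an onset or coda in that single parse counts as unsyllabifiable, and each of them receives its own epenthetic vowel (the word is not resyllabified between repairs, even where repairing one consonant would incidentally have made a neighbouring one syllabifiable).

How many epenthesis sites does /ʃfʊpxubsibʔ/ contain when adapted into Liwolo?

2

After substitution the input is /ɹhʊpxubsibʔ/.
The unsyllabifiable consonants are /ɹ/, /ʔ/; each receives one epenthetic vowel.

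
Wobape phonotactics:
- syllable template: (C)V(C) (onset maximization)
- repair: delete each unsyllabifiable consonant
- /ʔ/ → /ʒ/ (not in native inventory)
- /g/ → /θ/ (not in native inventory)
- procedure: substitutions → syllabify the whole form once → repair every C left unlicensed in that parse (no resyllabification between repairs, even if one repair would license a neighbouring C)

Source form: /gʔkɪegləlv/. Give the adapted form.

Substitution: /g/ → /θ/, /ʔ/ → /ʒ/, giving /θʒkɪeθləlv/.
The consonants /θ/, /ʒ/, /v/ cannot be parsed into a legal (C)V(C) syllable (at most one coda consonant is licensed; onsets are limited to one consonant).
Deletion applies to /θ/, /ʒ/, /v/.

kɪeθləl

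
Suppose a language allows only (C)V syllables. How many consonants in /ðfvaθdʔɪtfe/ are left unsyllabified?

Syllabifying with onset maximization leaves /ð/, /f/, /θ/, /d/, /t/ stranded (no codas are permitted; onsets are limited to one consonant).

5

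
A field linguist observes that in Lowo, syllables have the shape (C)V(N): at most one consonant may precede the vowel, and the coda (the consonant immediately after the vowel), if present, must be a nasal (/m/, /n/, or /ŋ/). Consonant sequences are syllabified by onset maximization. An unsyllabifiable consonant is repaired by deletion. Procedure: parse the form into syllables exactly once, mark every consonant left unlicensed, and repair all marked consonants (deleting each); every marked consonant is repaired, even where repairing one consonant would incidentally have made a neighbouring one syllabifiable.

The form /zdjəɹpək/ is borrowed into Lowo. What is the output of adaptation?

Under (C)V(N), the unsyllabifiable consonants are /z/, /d/, /ɹ/, /k/ (only a nasal (/m/, /n/, or /ŋ/) is licensed in coda position; onsets are limited to one consonant).
Deleting the stranded consonants removes /z/, /d/, /ɹ/, /k/.

jəpə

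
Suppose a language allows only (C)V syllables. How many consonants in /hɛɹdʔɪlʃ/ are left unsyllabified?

4

The consonants /ɹ/, /d/, /l/, /ʃ/ cannot be parsed into a legal (C)V syllable (no codas are permitted; onsets are limited to one consonant).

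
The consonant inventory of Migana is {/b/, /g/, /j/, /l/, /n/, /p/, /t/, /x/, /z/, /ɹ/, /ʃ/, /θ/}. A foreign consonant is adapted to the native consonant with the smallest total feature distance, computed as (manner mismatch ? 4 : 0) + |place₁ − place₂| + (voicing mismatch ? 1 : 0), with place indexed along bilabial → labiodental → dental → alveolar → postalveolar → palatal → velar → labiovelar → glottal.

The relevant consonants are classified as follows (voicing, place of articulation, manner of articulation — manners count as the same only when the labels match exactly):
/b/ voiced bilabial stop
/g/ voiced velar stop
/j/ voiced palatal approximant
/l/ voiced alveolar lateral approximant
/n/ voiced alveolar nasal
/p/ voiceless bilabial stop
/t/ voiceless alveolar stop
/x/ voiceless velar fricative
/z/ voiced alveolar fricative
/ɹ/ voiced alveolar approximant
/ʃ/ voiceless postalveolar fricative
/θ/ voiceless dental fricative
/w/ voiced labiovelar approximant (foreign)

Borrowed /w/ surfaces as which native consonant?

/j/ is closest: same manner (approximant), place distance 2 (labiovelar→palatal), same voicing; total 2. Next closest is /ɹ/ at distance 4.

j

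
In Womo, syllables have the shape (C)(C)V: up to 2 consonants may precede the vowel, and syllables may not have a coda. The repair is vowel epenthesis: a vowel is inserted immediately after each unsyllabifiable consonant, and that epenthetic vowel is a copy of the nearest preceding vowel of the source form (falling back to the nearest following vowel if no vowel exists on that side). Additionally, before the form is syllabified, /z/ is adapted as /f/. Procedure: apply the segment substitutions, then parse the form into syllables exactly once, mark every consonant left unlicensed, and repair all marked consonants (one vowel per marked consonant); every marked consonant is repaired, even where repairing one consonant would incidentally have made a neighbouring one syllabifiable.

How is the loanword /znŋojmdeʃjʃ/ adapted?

Substitution: /z/ → /f/, giving /fnŋojmdeʃjʃ/.
Syllabifying with onset maximization leaves /f/, /j/, /ʃ/, /j/, /ʃ/ stranded (no codas are permitted; onsets may contain at most 2 consonants).
Epenthesis after each stranded consonant: /f/ → /fo/, /j/ → /jo/, /ʃ/ → /ʃe/, /j/ → /je/, /ʃ/ → /ʃe/.

fonŋojomdeʃejeʃe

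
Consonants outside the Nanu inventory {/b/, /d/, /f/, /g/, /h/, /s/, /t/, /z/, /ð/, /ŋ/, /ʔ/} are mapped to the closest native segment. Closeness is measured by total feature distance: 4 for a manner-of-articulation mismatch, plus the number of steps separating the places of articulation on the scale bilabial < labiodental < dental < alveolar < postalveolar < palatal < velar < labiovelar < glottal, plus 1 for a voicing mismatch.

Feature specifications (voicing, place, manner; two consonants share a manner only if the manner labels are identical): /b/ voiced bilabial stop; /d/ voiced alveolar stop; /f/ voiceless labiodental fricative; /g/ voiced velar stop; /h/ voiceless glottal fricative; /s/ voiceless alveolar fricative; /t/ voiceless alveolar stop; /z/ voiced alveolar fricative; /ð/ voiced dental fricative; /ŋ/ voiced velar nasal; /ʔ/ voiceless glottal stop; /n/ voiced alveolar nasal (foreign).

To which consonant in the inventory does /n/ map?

/ŋ/ is closest: same manner (nasal), place distance 3 (alveolar→velar), same voicing; total 3. Next closest is /d/ at distance 4.

ŋ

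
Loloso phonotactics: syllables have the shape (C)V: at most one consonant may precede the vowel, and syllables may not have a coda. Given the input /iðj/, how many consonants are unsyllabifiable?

Under (C)V, the unsyllabifiable consonants are /ð/, /j/ (no codas are permitted; onsets are limited to one consonant).

2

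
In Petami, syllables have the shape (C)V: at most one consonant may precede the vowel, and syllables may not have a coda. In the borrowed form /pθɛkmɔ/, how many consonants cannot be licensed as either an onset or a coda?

Under (C)V, the unsyllabifiable consonants are /p/, /k/ (no codas are permitted; onsets are limited to one consonant).

2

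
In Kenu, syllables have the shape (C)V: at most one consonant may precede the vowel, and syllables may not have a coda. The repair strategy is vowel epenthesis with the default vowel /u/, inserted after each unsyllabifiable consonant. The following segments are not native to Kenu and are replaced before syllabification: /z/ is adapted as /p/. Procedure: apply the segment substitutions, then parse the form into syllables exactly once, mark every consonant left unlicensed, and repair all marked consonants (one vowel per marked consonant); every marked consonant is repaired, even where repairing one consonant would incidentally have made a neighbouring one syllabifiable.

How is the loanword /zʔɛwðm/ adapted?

puʔɛwuðumu

Substitution: /z/ → /p/, giving /pʔɛwðm/.
The consonants /p/, /w/, /ð/, /m/ cannot be parsed into a legal (C)V syllable (no codas are permitted; onsets are limited to one consonant).
Epenthesis after each stranded consonant: /p/ → /pu/, /w/ → /wu/, /ð/ → /ðu/, /m/ → /mu/.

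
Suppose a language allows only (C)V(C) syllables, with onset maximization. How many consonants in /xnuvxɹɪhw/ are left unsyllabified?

3

The consonants /x/, /x/, /w/ cannot be parsed into a legal (C)V(C) syllable (at most one coda consonant is licensed; onsets are limited to one consonant).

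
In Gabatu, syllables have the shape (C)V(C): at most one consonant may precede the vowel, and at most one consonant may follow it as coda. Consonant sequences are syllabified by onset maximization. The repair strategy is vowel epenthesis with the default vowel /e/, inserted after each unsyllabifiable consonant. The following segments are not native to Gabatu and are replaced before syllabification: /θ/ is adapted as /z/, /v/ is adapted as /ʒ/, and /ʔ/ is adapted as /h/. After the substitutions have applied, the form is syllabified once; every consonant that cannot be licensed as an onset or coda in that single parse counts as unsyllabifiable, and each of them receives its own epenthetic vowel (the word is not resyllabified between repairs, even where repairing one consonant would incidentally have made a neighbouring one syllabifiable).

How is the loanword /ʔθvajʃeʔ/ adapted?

hezeʒajʃeh

Substitution: /ʔ/ → /h/, /θ/ → /z/, /v/ → /ʒ/, giving /hzʒajʃeh/.
Under (C)V(C), the unsyllabifiable consonants are /h/, /z/ (at most one coda consonant is licensed; onsets are limited to one consonant).
Inserting the epenthetic vowel yields /h/ → /he/, /z/ → /ze/.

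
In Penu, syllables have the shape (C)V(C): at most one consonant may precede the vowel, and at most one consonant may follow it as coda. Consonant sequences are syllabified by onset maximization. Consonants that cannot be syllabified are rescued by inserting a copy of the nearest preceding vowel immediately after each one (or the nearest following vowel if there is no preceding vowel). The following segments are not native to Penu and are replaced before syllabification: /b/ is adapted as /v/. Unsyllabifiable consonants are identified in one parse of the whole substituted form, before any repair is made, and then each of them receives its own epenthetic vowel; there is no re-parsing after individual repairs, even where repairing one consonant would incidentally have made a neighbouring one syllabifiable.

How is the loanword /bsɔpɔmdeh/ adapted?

Substitution: /b/ → /v/, giving /vsɔpɔmdeh/.
Under (C)V(C), the unsyllabifiable consonants are /v/ (at most one coda consonant is licensed; onsets are limited to one consonant).
Epenthesis after each stranded consonant: /v/ → /vɔ/.

vɔsɔpɔmdeh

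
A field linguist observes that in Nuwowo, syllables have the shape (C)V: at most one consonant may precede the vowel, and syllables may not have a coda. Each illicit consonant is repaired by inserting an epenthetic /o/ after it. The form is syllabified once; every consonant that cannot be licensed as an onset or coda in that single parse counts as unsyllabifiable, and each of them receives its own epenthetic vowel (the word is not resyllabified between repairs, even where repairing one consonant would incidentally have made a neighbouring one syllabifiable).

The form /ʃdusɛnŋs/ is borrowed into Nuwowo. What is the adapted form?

The consonants /ʃ/, /n/, /ŋ/, /s/ cannot be parsed into a legal (C)V syllable (no codas are permitted; onsets are limited to one consonant).
Each unlicensed consonant becomes the onset of a new syllable: /ʃ/ → /ʃo/, /n/ → /no/, /ŋ/ → /ŋo/, /s/ → /so/.

ʃodusɛnoŋoso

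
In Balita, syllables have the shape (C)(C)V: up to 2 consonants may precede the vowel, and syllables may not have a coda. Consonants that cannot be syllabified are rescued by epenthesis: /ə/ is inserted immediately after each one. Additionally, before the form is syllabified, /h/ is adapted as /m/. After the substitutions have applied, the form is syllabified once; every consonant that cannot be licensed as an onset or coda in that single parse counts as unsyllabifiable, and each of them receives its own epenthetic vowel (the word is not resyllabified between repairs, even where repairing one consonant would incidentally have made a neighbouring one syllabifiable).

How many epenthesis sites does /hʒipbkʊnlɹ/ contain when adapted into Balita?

After substitution the input is /mʒipbkʊnlɹ/.
The unsyllabifiable consonants are /p/, /n/, /l/, /ɹ/; each receives one epenthetic vowel.

4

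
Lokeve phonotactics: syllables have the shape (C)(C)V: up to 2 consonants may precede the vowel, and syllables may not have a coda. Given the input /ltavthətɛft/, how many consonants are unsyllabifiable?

3

The consonants /v/, /f/, /t/ cannot be parsed into a legal (C)(C)V syllable (no codas are permitted; onsets may contain at most 2 consonants).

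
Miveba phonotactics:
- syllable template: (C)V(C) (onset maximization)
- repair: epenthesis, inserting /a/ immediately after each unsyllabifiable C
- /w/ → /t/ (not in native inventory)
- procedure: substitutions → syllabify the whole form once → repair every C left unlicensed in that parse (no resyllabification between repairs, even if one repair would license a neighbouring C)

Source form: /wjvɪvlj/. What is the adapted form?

Substitution: /w/ → /t/, giving /tjvɪvlj/.
Syllabifying with onset maximization leaves /t/, /j/, /l/, /j/ stranded (at most one coda consonant is licensed; onsets are limited to one consonant).
Epenthesis after each stranded consonant: /t/ → /ta/, /j/ → /ja/, /l/ → /la/, /j/ → /ja/.

tajavɪvlaja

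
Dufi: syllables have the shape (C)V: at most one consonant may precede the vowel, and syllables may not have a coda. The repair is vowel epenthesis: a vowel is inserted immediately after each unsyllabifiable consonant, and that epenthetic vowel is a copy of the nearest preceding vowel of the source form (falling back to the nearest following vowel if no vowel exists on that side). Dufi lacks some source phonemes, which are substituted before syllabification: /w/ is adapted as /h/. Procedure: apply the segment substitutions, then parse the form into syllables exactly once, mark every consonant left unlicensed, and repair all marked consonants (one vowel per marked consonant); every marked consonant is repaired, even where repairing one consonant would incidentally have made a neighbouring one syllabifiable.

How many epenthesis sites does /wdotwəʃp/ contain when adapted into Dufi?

4

After substitution the input is /hdothəʃp/.
The unsyllabifiable consonants are /h/, /t/, /ʃ/, /p/; each receives one epenthetic vowel.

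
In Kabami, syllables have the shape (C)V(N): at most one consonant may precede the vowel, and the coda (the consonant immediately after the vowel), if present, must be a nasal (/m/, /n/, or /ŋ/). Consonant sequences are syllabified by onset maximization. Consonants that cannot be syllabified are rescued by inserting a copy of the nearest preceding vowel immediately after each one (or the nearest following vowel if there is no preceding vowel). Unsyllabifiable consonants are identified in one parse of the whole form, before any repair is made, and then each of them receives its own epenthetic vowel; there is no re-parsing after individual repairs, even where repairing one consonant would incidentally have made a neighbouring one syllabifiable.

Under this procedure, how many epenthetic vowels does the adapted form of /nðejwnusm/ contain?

The unsyllabifiable consonants are /n/, /j/, /w/, /s/, /m/; each receives one epenthetic vowel.

5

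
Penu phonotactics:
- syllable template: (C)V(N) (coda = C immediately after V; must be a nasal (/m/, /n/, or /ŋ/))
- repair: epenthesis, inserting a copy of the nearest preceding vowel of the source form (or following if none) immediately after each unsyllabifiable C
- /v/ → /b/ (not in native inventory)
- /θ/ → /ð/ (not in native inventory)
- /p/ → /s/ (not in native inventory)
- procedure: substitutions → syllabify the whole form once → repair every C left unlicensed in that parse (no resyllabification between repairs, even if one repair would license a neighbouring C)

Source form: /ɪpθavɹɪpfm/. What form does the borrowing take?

ɪsɪðabaɹɪsɪfɪmɪ

Substitution: /p/ → /s/, /θ/ → /ð/, /v/ → /b/, giving /ɪsðabɹɪsfm/.
Under (C)V(N), the unsyllabifiable consonants are /s/, /b/, /s/, /f/, /m/ (only a nasal (/m/, /n/, or /ŋ/) is licensed in coda position; onsets are limited to one consonant).
Epenthesis after each stranded consonant: /s/ → /sɪ/, /b/ → /ba/, /s/ → /sɪ/, /f/ → /fɪ/, /m/ → /mɪ/.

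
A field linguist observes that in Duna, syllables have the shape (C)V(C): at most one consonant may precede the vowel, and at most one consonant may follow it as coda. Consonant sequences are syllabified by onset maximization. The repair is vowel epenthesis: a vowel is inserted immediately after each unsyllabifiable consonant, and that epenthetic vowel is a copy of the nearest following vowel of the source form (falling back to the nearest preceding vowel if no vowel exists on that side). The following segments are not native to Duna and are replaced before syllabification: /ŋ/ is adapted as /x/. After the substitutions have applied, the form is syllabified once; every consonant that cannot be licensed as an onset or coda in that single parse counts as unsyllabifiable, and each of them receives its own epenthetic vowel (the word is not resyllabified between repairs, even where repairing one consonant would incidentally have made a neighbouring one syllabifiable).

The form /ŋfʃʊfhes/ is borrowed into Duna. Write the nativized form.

Substitution: /ŋ/ → /x/, giving /xfʃʊfhes/.
Under (C)V(C), the unsyllabifiable consonants are /x/, /f/ (at most one coda consonant is licensed; onsets are limited to one consonant).
Each unlicensed consonant becomes the onset of a new syllable: /x/ → /xʊ/, /f/ → /fʊ/.

xʊfʊʃʊfhes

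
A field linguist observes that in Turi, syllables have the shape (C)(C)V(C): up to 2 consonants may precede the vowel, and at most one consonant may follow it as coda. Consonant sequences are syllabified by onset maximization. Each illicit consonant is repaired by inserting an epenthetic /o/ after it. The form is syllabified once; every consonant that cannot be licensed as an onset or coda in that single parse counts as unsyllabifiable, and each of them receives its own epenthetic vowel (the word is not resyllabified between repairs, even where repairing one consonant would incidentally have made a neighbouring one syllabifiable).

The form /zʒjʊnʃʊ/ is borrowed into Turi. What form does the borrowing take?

Under (C)(C)V(C), the unsyllabifiable consonants are /z/ (at most one coda consonant is licensed; onsets may contain at most 2 consonants).
Each unlicensed consonant becomes the onset of a new syllable: /z/ → /zo/.

zoʒjʊnʃʊ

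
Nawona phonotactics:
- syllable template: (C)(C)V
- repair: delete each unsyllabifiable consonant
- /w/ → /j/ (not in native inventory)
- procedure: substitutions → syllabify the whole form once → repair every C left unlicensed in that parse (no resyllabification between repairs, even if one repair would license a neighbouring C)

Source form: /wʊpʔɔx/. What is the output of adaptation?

Substitution: /w/ → /j/, giving /jʊpʔɔx/.
Syllabifying with onset maximization leaves /x/ stranded (no codas are permitted; onsets may contain at most 2 consonants).
Deleting the stranded consonants removes /x/.

jʊpʔɔ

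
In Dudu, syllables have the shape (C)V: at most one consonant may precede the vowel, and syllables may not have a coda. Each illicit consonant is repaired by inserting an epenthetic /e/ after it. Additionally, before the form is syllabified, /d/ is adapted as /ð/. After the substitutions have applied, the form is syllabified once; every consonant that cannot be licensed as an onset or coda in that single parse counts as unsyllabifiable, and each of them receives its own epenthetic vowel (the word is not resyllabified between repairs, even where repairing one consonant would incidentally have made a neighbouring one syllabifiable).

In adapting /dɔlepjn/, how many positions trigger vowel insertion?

After substitution the input is /ðɔlepjn/.
The unsyllabifiable consonants are /p/, /j/, /n/; each receives one epenthetic vowel.

3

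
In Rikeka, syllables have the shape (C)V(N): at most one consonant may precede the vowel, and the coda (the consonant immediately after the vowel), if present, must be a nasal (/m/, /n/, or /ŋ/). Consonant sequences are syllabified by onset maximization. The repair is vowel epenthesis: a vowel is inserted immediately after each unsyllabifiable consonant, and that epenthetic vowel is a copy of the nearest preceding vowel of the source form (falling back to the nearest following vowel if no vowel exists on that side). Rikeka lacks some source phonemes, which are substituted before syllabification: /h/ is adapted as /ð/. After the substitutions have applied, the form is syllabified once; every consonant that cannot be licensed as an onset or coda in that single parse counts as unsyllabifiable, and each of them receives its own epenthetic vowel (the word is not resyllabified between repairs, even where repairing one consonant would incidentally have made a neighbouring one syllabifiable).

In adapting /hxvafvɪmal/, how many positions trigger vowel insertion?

4

After substitution the input is /ðxvafvɪmal/.
The unsyllabifiable consonants are /ð/, /x/, /f/, /l/; each receives one epenthetic vowel.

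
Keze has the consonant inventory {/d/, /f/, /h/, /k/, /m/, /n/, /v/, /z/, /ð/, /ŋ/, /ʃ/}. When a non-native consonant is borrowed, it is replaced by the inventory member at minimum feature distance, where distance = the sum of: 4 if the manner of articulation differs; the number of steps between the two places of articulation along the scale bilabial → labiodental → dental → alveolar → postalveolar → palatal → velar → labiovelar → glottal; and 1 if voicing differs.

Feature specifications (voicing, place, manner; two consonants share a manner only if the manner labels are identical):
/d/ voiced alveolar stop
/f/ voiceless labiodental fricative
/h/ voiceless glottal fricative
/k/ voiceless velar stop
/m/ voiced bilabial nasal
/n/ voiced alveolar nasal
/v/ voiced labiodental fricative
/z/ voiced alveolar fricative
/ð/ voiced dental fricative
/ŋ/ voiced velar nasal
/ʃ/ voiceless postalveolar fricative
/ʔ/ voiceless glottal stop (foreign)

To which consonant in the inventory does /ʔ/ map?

/k/ is closest: same manner (stop), place distance 2 (glottal→velar), same voicing; total 2. Next closest is /h/ at distance 4.

k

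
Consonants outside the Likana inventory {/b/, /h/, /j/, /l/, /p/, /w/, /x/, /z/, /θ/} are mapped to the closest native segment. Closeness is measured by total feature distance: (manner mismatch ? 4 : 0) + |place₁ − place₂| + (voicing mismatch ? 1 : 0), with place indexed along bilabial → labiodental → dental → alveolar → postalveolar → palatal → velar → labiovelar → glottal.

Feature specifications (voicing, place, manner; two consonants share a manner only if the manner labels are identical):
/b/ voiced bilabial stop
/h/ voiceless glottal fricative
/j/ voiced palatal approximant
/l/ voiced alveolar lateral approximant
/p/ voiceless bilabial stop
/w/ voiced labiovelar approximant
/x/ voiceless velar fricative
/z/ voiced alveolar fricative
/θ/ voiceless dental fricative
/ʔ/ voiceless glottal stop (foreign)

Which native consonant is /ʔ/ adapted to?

/h/ is closest: manner differs (stop→fricative, +4), place distance 0 (glottal→glottal), same voicing; total 4. Next closest is /w/ at distance 6.

h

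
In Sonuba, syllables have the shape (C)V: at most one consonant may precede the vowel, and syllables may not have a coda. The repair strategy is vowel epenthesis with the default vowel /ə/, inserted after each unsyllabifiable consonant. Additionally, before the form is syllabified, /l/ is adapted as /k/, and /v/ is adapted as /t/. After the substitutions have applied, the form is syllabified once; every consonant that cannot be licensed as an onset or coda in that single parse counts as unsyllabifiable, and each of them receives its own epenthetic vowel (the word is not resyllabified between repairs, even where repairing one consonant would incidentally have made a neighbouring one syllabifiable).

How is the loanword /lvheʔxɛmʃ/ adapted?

kətəheʔəxɛməʃə

Substitution: /l/ → /k/, /v/ → /t/, giving /ktheʔxɛmʃ/.
Syllabifying with onset maximization leaves /k/, /t/, /ʔ/, /m/, /ʃ/ stranded (no codas are permitted; onsets are limited to one consonant).
Inserting the epenthetic vowel yields /k/ → /kə/, /t/ → /tə/, /ʔ/ → /ʔə/, /m/ → /mə/, /ʃ/ → /ʃə/.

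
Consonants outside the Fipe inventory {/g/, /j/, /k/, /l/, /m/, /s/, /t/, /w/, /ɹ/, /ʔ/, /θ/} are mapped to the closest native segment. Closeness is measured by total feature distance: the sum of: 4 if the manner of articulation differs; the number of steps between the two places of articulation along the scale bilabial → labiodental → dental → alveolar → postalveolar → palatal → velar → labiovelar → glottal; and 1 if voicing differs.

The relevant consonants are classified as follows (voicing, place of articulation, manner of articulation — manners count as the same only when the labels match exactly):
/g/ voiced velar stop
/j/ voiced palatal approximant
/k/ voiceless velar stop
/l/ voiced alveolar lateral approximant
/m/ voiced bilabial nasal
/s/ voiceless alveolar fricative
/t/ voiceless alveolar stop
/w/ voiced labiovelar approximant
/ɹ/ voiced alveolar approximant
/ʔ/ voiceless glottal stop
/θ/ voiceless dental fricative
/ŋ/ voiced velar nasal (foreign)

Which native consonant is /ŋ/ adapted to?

/g/ is closest: manner differs (nasal→stop, +4), place distance 0 (velar→velar), same voicing; total 4. Next closest is /j/ at distance 5.

g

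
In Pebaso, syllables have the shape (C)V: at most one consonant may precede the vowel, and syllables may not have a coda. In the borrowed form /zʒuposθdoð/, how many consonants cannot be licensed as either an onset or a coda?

4

The consonants /z/, /s/, /θ/, /ð/ cannot be parsed into a legal (C)V syllable (no codas are permitted; onsets are limited to one consonant).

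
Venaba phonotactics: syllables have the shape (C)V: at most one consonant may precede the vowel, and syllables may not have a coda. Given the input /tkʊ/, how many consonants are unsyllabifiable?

1

Syllabifying with onset maximization leaves /t/ stranded (no codas are permitted; onsets are limited to one consonant).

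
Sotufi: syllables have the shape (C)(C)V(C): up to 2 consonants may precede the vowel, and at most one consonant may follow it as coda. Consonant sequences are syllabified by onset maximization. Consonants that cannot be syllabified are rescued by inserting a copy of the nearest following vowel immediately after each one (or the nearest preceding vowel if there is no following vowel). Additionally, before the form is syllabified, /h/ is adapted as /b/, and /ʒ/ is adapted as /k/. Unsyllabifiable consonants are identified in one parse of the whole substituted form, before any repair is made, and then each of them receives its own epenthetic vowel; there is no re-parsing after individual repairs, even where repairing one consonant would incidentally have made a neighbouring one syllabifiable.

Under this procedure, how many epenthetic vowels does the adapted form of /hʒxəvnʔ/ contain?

3

After substitution the input is /bkxəvnʔ/.
The unsyllabifiable consonants are /b/, /n/, /ʔ/; each receives one epenthetic vowel.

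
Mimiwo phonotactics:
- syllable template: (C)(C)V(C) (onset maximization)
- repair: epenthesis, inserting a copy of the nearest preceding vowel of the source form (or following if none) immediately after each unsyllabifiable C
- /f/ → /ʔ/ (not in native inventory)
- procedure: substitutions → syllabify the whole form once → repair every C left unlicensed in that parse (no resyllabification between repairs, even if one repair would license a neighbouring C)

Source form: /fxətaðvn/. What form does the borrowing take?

ʔxətaðvana

Substitution: /f/ → /ʔ/, giving /ʔxətaðvn/.
Under (C)(C)V(C), the unsyllabifiable consonants are /v/, /n/ (at most one coda consonant is licensed; onsets may contain at most 2 consonants).
Epenthesis after each stranded consonant: /v/ → /va/, /n/ → /na/.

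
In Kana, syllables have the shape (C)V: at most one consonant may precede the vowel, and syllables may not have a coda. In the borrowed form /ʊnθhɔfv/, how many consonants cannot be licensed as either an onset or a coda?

Syllabifying with onset maximization leaves /n/, /θ/, /f/, /v/ stranded (no codas are permitted; onsets are limited to one consonant).

4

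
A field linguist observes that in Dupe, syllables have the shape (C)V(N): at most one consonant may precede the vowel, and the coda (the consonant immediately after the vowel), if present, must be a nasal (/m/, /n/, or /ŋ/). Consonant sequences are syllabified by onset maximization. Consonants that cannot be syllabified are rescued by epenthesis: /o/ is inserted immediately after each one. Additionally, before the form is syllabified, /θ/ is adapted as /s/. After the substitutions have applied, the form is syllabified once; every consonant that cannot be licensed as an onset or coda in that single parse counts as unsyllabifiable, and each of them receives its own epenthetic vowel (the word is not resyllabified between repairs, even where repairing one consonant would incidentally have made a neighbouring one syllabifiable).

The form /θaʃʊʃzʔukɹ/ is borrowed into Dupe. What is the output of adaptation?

Substitution: /θ/ → /s/, giving /saʃʊʃzʔukɹ/.
The consonants /ʃ/, /z/, /k/, /ɹ/ cannot be parsed into a legal (C)V(N) syllable (only a nasal (/m/, /n/, or /ŋ/) is licensed in coda position; onsets are limited to one consonant).
Each unlicensed consonant becomes the onset of a new syllable: /ʃ/ → /ʃo/, /z/ → /zo/, /k/ → /ko/, /ɹ/ → /ɹo/.

saʃʊʃozoʔukoɹo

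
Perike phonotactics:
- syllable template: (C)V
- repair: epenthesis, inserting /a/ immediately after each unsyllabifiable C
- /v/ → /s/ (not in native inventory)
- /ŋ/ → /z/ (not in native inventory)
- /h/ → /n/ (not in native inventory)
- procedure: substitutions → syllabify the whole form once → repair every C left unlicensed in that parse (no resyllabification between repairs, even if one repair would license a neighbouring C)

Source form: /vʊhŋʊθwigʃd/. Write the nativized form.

Substitution: /v/ → /s/, /h/ → /n/, /ŋ/ → /z/, giving /sʊnzʊθwigʃd/.
Under (C)V, the unsyllabifiable consonants are /n/, /θ/, /g/, /ʃ/, /d/ (no codas are permitted; onsets are limited to one consonant).
Inserting the epenthetic vowel yields /n/ → /na/, /θ/ → /θa/, /g/ → /ga/, /ʃ/ → /ʃa/, /d/ → /da/.

sʊnazʊθawigaʃada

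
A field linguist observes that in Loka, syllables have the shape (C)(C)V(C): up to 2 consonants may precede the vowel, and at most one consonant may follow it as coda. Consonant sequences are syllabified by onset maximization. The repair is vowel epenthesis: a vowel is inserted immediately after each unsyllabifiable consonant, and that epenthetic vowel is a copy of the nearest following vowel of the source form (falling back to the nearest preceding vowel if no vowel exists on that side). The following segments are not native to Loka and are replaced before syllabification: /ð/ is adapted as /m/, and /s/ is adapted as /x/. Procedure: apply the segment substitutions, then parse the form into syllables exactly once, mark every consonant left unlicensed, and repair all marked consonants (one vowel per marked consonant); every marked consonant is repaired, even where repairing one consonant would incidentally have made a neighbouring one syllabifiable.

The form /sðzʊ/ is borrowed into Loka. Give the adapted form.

Substitution: /s/ → /x/, /ð/ → /m/, giving /xmzʊ/.
Under (C)(C)V(C), the unsyllabifiable consonants are /x/ (at most one coda consonant is licensed; onsets may contain at most 2 consonants).
Epenthesis after each stranded consonant: /x/ → /xʊ/.

xʊmzʊ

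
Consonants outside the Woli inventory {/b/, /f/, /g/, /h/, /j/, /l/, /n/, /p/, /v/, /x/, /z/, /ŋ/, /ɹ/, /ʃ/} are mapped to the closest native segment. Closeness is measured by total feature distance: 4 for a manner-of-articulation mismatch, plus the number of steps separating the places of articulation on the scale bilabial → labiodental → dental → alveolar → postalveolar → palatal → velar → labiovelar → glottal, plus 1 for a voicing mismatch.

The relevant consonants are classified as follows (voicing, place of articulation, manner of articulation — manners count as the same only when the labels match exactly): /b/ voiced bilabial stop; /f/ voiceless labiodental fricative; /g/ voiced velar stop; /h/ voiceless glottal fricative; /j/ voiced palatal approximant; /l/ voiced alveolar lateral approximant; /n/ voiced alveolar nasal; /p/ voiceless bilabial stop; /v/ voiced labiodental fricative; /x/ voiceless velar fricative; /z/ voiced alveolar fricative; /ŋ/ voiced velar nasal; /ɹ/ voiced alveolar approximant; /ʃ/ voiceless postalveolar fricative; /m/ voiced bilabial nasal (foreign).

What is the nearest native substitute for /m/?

n

/n/ is closest: same manner (nasal), place distance 3 (bilabial→alveolar), same voicing; total 3. Next closest is /b/ at distance 4.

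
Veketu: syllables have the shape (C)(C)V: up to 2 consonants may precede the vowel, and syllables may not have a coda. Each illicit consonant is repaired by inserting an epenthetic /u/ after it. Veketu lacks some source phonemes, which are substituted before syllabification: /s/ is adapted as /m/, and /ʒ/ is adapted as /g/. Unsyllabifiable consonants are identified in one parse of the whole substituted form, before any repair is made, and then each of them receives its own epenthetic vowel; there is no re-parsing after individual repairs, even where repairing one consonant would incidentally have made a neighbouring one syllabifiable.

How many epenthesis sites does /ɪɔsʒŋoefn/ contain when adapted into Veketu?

3

After substitution the input is /ɪɔmgŋoefn/.
The unsyllabifiable consonants are /m/, /f/, /n/; each receives one epenthetic vowel.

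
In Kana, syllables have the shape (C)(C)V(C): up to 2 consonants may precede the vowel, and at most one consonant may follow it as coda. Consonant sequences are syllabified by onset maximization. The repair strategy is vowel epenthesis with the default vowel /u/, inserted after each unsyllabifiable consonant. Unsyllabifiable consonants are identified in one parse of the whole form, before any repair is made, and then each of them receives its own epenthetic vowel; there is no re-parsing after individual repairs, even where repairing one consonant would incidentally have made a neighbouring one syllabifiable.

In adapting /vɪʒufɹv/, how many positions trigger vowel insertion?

The unsyllabifiable consonants are /ɹ/, /v/; each receives one epenthetic vowel.

2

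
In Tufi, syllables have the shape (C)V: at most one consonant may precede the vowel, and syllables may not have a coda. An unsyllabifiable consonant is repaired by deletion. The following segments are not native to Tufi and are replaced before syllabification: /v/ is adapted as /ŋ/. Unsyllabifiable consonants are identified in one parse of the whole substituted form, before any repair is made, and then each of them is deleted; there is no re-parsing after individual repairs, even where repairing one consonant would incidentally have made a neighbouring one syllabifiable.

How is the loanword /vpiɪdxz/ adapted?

piɪ

Substitution: /v/ → /ŋ/, giving /ŋpiɪdxz/.
Under (C)V, the unsyllabifiable consonants are /ŋ/, /d/, /x/, /z/ (no codas are permitted; onsets are limited to one consonant).
Deletion applies to /ŋ/, /d/, /x/, /z/.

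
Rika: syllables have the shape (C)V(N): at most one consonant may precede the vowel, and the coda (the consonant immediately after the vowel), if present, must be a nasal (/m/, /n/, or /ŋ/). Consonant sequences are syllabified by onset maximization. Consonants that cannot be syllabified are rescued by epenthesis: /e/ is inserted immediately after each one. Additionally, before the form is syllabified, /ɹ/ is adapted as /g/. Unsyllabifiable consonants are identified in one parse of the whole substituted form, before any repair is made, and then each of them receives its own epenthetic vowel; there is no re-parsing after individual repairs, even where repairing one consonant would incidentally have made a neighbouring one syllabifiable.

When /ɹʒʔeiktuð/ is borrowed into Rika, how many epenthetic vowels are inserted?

After substitution the input is /gʒʔeiktuð/.
The unsyllabifiable consonants are /g/, /ʒ/, /k/, /ð/; each receives one epenthetic vowel.

4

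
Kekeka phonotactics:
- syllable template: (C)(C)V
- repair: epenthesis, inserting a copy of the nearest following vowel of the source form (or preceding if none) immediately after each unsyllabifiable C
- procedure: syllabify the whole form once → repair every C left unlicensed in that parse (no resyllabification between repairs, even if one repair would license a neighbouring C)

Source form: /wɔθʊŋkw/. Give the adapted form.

wɔθʊŋʊkʊwʊ

Syllabifying with onset maximization leaves /ŋ/, /k/, /w/ stranded (no codas are permitted; onsets may contain at most 2 consonants).
Each unlicensed consonant becomes the onset of a new syllable: /ŋ/ → /ŋʊ/, /k/ → /kʊ/, /w/ → /wʊ/.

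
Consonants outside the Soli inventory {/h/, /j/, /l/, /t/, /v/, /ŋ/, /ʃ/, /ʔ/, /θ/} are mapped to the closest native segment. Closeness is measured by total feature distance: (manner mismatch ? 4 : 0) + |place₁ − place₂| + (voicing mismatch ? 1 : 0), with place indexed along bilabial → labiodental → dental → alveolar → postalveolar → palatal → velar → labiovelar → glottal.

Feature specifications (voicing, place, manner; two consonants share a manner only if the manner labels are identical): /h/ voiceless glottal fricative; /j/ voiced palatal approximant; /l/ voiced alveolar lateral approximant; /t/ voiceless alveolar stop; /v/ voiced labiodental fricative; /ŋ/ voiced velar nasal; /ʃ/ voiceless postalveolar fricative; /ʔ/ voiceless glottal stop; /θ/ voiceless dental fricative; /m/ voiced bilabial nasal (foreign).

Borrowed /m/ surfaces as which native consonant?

/v/ is closest: manner differs (nasal→fricative, +4), place distance 1 (bilabial→labiodental), same voicing; total 5. Next closest is /ŋ/ at distance 6.

v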